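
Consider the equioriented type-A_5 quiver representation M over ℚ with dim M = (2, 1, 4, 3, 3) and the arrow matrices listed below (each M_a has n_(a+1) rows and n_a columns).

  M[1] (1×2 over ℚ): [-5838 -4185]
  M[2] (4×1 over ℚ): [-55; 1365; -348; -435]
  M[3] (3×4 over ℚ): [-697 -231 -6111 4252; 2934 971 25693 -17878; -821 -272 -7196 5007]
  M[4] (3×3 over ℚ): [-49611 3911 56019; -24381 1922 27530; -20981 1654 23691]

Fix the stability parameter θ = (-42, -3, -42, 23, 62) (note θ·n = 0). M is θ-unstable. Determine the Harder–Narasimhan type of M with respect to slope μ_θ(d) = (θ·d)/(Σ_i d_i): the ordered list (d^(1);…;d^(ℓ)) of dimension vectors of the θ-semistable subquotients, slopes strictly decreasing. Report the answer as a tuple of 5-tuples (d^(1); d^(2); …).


Barcode: M ≅ I[1,1], I[1,5], I[3,3], I[3,5]^2. HN layers by μ_θ (4 steps, strictly decreasing):
  μ^(1)=62; μ^(2)=23; μ^(3)=-45/2; μ^(4)=-42

((0, 0, 0, 0, 3); (0, 0, 0, 3, 0); (0, 1, 1, 0, 0); (2, 0, 3, 0, 0))


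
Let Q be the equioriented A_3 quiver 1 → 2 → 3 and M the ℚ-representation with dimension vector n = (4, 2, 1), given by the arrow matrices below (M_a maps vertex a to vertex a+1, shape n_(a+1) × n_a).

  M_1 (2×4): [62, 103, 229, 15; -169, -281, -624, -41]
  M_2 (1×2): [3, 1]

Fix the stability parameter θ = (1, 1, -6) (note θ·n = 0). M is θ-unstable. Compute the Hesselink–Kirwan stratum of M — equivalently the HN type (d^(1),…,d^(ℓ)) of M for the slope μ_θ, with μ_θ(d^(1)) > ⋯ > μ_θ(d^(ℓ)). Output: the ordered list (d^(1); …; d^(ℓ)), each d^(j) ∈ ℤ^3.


Via rank(M_{q-1}∘⋯∘M_p): M ≅ I[1,1]^2, I[1,2], I[1,3].
μ_θ-semistable layers: μ^(1)=1; μ^(2)=-4/3

((3, 1, 0); (1, 1, 1))


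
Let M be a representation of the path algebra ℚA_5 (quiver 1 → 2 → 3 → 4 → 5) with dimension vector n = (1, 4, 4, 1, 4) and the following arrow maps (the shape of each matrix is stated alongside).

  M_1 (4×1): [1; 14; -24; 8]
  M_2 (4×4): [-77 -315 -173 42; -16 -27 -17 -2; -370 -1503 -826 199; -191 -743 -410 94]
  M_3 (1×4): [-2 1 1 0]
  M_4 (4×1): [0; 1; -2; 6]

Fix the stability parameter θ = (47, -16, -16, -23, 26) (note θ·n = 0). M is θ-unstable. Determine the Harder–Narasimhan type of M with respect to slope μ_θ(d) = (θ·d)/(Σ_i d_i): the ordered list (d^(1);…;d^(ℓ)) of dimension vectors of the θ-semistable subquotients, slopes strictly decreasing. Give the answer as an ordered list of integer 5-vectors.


Interval decomposition of M: I[1,3], I[2,3]^2, I[2,5], I[5,5]^3.
HN type (ℓ=4): μ^(1)=26; μ^(2)=5; μ^(3)=-16; μ^(4)=-55/3

((0, 0, 0, 0, 4); (1, 1, 1, 0, 0); (0, 2, 2, 0, 0); (0, 1, 1, 1, 0))


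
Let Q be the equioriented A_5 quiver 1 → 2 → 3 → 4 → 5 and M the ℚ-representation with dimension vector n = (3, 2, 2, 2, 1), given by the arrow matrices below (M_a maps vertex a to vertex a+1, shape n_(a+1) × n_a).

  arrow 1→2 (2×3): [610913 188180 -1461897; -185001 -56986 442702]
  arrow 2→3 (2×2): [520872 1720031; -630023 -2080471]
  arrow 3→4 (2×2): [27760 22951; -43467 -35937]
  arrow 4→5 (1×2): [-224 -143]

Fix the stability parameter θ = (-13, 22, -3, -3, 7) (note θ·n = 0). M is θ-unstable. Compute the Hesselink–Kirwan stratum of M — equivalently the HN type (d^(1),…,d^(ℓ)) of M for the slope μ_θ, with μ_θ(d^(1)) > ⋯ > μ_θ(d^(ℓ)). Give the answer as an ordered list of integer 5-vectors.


Barcode: M ≅ I[1,1], I[1,4], I[1,5]. HN layers by μ_θ (3 steps, strictly decreasing):
  μ^(1)=7; μ^(2)=16/3; μ^(3)=-13

((0, 0, 0, 0, 1); (0, 2, 2, 2, 0); (3, 0, 0, 0, 0))


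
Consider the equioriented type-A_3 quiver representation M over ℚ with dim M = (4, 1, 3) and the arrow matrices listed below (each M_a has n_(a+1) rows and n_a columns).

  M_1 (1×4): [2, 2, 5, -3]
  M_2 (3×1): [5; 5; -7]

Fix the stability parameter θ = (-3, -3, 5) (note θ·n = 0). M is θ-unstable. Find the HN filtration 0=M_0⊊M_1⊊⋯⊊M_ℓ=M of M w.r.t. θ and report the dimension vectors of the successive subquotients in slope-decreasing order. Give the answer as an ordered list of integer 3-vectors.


Via rank(M_{q-1}∘⋯∘M_p): M ≅ I[1,1]^3, I[1,3], I[3,3]^2.
μ_θ-semistable layers: μ^(1)=5; μ^(2)=-3

((0, 0, 3); (4, 1, 0))


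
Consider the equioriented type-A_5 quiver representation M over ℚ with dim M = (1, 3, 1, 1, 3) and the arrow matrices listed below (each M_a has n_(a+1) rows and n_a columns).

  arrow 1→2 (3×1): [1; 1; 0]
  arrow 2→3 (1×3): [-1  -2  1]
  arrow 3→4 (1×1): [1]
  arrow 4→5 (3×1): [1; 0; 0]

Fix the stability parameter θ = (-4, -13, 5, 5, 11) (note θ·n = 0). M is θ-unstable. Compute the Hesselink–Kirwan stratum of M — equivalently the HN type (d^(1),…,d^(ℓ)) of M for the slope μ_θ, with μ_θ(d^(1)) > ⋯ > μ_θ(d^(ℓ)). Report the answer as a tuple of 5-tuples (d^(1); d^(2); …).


Via rank(M_{q-1}∘⋯∘M_p): M ≅ I[1,5], I[2,2]^2, I[5,5]^2.
μ_θ-semistable layers: μ^(1)=11; μ^(2)=5; μ^(3)=-17/2; μ^(4)=-13

((0, 0, 0, 0, 3); (0, 0, 1, 1, 0); (1, 1, 0, 0, 0); (0, 2, 0, 0, 0))


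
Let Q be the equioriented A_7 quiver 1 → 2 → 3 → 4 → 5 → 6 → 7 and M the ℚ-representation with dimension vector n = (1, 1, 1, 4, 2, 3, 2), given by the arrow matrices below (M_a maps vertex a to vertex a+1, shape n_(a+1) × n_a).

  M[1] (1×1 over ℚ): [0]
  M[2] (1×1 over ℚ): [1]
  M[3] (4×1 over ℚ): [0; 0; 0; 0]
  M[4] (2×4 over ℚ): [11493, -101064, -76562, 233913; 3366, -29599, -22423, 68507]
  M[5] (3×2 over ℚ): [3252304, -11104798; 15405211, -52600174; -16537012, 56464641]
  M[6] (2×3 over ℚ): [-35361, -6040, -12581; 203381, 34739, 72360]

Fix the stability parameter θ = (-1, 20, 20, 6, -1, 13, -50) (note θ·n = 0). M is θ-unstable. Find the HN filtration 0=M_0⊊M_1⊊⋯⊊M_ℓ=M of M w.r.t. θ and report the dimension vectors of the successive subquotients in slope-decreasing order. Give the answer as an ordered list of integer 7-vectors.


Interval decomposition of M: I[1,1], I[2,3], I[4,4]^2, I[4,7]^2, I[6,6].
HN type (ℓ=5): μ^(1)=20; μ^(2)=13; μ^(3)=6; μ^(4)=-1; μ^(5)=-8

((0, 1, 1, 0, 0, 0, 0); (0, 0, 0, 0, 0, 1, 0); (0, 0, 0, 2, 0, 0, 0); (1, 0, 0, 0, 0, 0, 0); (0, 0, 0, 2, 2, 2, 2))


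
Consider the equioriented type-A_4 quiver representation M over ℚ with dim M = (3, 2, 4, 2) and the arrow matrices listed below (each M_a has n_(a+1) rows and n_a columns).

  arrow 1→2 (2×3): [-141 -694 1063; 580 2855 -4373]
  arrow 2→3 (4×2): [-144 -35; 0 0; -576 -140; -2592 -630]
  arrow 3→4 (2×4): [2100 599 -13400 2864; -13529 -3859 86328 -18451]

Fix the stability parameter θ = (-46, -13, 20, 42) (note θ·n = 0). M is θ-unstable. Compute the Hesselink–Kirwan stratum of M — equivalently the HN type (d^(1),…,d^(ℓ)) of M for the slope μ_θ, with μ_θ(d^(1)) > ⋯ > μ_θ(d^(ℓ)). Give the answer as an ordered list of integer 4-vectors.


Via rank(M_{q-1}∘⋯∘M_p): M ≅ I[1,1], I[1,2], I[1,4], I[3,3]^2, I[3,4].
μ_θ-semistable layers: μ^(1)=42; μ^(2)=20; μ^(3)=-13; μ^(4)=-46

((0, 0, 0, 2); (0, 0, 4, 0); (0, 2, 0, 0); (3, 0, 0, 0))


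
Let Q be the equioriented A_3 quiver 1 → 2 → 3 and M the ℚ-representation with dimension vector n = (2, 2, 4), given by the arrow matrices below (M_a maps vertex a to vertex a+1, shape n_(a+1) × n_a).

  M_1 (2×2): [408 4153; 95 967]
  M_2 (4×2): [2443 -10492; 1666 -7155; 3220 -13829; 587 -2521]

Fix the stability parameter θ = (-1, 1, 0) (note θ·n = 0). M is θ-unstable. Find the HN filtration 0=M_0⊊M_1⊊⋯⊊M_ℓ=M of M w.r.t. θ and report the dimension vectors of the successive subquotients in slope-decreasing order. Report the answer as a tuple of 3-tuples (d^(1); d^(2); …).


Via rank(M_{q-1}∘⋯∘M_p): M ≅ I[1,3]^2, I[3,3]^2.
μ_θ-semistable layers: μ^(1)=1/2; μ^(2)=0; μ^(3)=-1

((0, 2, 2); (0, 0, 2); (2, 0, 0))


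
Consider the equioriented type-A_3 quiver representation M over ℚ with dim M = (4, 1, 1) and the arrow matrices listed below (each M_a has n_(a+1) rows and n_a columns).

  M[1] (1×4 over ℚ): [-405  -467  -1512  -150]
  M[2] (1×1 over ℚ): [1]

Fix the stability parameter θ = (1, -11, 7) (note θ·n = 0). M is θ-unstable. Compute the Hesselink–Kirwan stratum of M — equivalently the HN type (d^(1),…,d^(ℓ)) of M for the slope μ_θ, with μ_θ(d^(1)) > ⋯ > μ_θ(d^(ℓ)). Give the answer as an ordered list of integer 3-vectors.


Barcode: M ≅ I[1,1]^3, I[1,3]. HN layers by μ_θ (3 steps, strictly decreasing):
  μ^(1)=7; μ^(2)=1; μ^(3)=-5

((0, 0, 1); (3, 0, 0); (1, 1, 0))


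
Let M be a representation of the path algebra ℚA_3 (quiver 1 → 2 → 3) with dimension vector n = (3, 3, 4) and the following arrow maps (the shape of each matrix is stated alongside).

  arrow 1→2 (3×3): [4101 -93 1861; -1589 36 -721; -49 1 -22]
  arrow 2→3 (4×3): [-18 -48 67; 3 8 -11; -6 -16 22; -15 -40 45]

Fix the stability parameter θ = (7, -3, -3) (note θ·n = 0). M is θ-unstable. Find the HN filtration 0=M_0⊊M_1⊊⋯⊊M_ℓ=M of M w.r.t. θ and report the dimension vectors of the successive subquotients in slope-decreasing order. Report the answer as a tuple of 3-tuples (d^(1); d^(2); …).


Via rank(M_{q-1}∘⋯∘M_p): M ≅ I[1,2], I[1,3]^2, I[3,3]^2.
μ_θ-semistable layers: μ^(1)=2; μ^(2)=1/3; μ^(3)=-3

((1, 1, 0); (2, 2, 2); (0, 0, 2))


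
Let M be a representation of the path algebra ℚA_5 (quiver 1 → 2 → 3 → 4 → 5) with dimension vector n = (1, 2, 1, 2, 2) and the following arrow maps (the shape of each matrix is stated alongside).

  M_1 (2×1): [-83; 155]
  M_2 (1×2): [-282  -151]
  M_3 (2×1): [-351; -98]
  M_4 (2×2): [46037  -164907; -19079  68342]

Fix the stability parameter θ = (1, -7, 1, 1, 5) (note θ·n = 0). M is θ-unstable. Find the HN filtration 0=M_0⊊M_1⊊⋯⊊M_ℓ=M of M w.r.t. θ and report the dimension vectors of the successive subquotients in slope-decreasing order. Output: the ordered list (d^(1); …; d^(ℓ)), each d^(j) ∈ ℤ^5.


Interval decomposition of M: I[1,5], I[2,2], I[4,5].
HN type (ℓ=4): μ^(1)=5; μ^(2)=1; μ^(3)=-3; μ^(4)=-7

((0, 0, 0, 0, 2); (0, 0, 1, 2, 0); (1, 1, 0, 0, 0); (0, 1, 0, 0, 0))


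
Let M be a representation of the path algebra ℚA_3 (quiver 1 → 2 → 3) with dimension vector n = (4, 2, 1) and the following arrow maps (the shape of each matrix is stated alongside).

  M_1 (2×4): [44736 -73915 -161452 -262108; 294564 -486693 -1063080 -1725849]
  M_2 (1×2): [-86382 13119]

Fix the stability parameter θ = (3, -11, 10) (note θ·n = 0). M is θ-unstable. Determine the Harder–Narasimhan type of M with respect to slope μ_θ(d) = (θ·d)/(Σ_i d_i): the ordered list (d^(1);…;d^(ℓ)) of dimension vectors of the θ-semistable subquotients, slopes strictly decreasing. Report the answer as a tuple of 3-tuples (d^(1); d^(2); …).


Via rank(M_{q-1}∘⋯∘M_p): M ≅ I[1,1]^2, I[1,2], I[1,3].
μ_θ-semistable layers: μ^(1)=10; μ^(2)=3; μ^(3)=-4

((0, 0, 1); (2, 0, 0); (2, 2, 0))


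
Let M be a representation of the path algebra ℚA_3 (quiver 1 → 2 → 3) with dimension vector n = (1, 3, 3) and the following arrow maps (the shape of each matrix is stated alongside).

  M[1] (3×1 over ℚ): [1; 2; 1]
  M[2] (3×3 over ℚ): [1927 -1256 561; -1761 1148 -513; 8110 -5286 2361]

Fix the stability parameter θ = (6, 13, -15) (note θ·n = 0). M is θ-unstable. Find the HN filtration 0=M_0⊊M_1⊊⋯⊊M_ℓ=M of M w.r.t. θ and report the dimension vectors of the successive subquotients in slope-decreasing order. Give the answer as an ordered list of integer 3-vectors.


Interval decomposition of M: I[1,3], I[2,2], I[2,3], I[3,3].
HN type (ℓ=4): μ^(1)=13; μ^(2)=4/3; μ^(3)=-1; μ^(4)=-15

((0, 1, 0); (1, 1, 1); (0, 1, 1); (0, 0, 1))


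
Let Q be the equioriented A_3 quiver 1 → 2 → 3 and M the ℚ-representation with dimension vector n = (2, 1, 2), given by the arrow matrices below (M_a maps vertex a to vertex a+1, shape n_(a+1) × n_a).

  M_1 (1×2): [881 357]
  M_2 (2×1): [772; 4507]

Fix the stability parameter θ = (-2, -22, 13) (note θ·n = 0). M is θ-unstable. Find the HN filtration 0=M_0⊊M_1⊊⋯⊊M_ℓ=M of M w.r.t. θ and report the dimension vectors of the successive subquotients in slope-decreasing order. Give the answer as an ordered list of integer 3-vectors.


Interval decomposition of M: I[1,1], I[1,3], I[3,3].
HN type (ℓ=3): μ^(1)=13; μ^(2)=-2; μ^(3)=-12

((0, 0, 2); (1, 0, 0); (1, 1, 0))


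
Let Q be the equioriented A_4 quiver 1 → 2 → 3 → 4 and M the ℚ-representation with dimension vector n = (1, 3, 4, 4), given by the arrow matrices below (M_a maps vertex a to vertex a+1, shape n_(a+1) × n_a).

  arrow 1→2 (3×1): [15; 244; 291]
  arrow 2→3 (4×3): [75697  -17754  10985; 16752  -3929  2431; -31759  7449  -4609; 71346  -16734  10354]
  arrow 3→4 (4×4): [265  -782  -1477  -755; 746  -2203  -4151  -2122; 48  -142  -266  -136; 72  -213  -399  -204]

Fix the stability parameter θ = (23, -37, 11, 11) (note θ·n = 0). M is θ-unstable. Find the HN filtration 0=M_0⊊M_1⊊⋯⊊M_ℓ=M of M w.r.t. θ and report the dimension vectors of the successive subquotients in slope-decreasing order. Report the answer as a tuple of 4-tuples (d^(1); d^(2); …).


Interval decomposition of M: I[1,4], I[2,3], I[2,4], I[3,3], I[4,4]^2.
HN type (ℓ=3): μ^(1)=11; μ^(2)=-7; μ^(3)=-37

((0, 0, 4, 4); (1, 1, 0, 0); (0, 2, 0, 0))


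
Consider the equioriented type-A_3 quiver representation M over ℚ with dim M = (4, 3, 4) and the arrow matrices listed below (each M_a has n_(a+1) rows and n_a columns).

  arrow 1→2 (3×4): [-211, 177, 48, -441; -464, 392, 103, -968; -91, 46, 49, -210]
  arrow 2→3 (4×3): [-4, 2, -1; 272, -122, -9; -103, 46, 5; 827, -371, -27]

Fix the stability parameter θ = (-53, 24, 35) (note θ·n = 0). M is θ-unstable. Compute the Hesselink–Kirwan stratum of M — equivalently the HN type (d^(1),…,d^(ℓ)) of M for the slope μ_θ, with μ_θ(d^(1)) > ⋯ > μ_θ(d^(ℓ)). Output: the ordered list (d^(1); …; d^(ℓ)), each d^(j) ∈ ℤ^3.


Barcode: M ≅ I[1,1], I[1,3]^3, I[3,3]. HN layers by μ_θ (3 steps, strictly decreasing):
  μ^(1)=35; μ^(2)=24; μ^(3)=-53

((0, 0, 4); (0, 3, 0); (4, 0, 0))


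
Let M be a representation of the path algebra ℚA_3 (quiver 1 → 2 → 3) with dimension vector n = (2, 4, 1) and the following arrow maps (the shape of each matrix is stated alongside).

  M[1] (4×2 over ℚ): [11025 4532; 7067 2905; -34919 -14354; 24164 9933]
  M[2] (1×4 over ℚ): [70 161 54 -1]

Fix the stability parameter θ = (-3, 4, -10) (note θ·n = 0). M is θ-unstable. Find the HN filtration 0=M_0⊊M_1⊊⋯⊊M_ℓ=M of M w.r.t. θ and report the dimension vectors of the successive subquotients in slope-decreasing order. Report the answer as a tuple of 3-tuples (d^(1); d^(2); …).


Via rank(M_{q-1}∘⋯∘M_p): M ≅ I[1,2], I[1,3], I[2,2]^2.
μ_θ-semistable layers: μ^(1)=4; μ^(2)=-3

((0, 3, 0); (2, 1, 1))


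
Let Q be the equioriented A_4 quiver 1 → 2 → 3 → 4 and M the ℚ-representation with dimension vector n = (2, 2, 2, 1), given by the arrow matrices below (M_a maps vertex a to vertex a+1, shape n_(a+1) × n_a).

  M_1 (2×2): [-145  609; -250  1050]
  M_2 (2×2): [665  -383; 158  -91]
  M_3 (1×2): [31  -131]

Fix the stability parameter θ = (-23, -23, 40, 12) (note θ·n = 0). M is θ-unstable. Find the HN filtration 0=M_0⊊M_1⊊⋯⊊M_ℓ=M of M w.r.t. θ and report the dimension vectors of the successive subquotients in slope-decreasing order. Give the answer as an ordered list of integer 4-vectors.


Via rank(M_{q-1}∘⋯∘M_p): M ≅ I[1,1], I[1,4], I[2,3].
μ_θ-semistable layers: μ^(1)=40; μ^(2)=26; μ^(3)=-23

((0, 0, 1, 0); (0, 0, 1, 1); (2, 2, 0, 0))


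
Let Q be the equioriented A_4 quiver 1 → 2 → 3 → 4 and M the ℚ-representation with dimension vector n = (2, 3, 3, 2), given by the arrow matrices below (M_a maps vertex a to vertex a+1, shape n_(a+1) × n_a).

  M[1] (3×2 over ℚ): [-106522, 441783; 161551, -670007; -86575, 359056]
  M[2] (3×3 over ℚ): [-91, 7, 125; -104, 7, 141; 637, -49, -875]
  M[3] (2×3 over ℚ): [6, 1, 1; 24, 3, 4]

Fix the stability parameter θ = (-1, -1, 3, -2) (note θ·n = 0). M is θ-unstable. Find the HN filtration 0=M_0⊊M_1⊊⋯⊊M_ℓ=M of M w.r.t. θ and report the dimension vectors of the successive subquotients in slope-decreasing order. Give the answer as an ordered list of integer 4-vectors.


Via rank(M_{q-1}∘⋯∘M_p): M ≅ I[1,2], I[1,4], I[2,4], I[3,3].
μ_θ-semistable layers: μ^(1)=3; μ^(2)=1/2; μ^(3)=-1

((0, 0, 1, 0); (0, 0, 2, 2); (2, 3, 0, 0))


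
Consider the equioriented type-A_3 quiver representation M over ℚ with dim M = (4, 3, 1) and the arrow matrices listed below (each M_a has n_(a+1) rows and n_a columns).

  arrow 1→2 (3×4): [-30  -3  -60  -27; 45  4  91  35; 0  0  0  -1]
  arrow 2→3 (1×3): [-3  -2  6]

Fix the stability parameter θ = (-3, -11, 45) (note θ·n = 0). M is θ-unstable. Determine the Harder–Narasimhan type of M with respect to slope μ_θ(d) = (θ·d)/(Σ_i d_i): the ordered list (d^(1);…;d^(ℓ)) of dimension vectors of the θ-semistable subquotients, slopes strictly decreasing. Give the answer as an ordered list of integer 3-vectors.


Via rank(M_{q-1}∘⋯∘M_p): M ≅ I[1,1], I[1,2]^2, I[1,3].
μ_θ-semistable layers: μ^(1)=45; μ^(2)=-3; μ^(3)=-7

((0, 0, 1); (1, 0, 0); (3, 3, 0))


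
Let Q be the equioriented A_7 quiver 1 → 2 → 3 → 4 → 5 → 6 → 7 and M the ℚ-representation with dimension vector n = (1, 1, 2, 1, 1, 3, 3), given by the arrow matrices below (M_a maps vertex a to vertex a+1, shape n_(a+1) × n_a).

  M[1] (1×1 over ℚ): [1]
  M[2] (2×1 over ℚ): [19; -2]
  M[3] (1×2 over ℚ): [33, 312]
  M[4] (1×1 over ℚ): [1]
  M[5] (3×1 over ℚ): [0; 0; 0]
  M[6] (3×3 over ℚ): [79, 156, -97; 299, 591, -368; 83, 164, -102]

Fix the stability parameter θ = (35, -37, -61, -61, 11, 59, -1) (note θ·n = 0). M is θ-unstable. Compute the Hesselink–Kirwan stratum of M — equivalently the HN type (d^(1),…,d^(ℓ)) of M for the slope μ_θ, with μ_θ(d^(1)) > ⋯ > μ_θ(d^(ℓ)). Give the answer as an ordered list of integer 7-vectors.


Barcode: M ≅ I[1,5], I[3,3], I[6,7]^3. HN layers by μ_θ (4 steps, strictly decreasing):
  μ^(1)=29; μ^(2)=11; μ^(3)=-31; μ^(4)=-61

((0, 0, 0, 0, 0, 3, 3); (0, 0, 0, 0, 1, 0, 0); (1, 1, 1, 1, 0, 0, 0); (0, 0, 1, 0, 0, 0, 0))


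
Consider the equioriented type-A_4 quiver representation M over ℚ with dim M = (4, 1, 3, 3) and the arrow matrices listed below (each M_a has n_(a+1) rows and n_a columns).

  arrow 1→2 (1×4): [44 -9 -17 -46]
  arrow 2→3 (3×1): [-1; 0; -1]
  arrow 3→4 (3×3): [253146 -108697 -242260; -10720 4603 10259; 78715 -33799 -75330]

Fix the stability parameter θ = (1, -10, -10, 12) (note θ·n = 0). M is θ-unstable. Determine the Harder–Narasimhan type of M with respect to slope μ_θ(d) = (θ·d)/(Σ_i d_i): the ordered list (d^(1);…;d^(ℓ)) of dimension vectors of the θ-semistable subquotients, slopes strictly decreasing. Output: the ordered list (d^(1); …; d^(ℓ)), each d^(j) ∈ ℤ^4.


Interval decomposition of M: I[1,1]^3, I[1,4], I[3,4]^2.
HN type (ℓ=4): μ^(1)=12; μ^(2)=1; μ^(3)=-19/3; μ^(4)=-10

((0, 0, 0, 3); (3, 0, 0, 0); (1, 1, 1, 0); (0, 0, 2, 0))


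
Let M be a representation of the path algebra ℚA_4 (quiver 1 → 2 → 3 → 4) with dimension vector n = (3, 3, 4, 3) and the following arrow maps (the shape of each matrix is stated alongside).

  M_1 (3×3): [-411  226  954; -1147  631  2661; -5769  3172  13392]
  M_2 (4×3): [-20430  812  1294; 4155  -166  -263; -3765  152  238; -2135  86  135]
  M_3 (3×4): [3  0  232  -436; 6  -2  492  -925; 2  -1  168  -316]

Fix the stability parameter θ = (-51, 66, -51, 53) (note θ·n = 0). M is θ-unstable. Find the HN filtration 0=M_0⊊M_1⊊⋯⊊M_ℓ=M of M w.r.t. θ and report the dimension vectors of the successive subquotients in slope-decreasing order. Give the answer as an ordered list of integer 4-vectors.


Interval decomposition of M: I[1,1], I[1,2], I[1,3], I[2,4], I[3,4]^2.
HN type (ℓ=4): μ^(1)=66; μ^(2)=53; μ^(3)=15/2; μ^(4)=-51

((0, 1, 0, 0); (0, 0, 0, 3); (0, 2, 2, 0); (3, 0, 2, 0))


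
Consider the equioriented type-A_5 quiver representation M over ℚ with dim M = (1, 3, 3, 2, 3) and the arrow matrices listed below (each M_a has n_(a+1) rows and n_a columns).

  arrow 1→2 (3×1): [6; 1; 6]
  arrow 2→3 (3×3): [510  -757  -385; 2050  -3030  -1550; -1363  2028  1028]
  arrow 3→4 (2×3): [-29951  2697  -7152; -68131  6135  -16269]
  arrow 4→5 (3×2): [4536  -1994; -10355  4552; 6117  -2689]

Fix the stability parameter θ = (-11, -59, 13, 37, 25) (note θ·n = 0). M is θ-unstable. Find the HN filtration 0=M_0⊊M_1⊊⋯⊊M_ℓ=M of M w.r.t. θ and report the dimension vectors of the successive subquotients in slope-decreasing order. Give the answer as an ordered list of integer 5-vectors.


Barcode: M ≅ I[1,5], I[2,2], I[2,5], I[3,3], I[5,5]. HN layers by μ_θ (5 steps, strictly decreasing):
  μ^(1)=31; μ^(2)=25; μ^(3)=13; μ^(4)=-35; μ^(5)=-59

((0, 0, 0, 2, 2); (0, 0, 0, 0, 1); (0, 0, 3, 0, 0); (1, 1, 0, 0, 0); (0, 2, 0, 0, 0))


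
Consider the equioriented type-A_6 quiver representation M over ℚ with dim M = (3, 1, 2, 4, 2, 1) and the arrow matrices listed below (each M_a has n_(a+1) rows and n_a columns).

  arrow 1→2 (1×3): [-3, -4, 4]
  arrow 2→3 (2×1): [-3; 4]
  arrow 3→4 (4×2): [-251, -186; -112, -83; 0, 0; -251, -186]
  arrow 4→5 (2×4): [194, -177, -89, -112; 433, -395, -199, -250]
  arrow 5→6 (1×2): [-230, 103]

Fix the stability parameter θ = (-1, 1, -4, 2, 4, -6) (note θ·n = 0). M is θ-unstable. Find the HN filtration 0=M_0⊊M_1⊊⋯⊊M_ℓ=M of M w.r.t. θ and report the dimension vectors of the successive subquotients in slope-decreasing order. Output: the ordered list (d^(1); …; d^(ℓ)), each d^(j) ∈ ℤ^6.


Barcode: M ≅ I[1,1]^2, I[1,6], I[3,5], I[4,4]^2. HN layers by μ_θ (6 steps, strictly decreasing):
  μ^(1)=4; μ^(2)=2; μ^(3)=0; μ^(4)=-1; μ^(5)=-4/3; μ^(6)=-4

((0, 0, 0, 0, 1, 0); (0, 0, 0, 3, 0, 0); (0, 0, 0, 1, 1, 1); (2, 0, 0, 0, 0, 0); (1, 1, 1, 0, 0, 0); (0, 0, 1, 0, 0, 0))


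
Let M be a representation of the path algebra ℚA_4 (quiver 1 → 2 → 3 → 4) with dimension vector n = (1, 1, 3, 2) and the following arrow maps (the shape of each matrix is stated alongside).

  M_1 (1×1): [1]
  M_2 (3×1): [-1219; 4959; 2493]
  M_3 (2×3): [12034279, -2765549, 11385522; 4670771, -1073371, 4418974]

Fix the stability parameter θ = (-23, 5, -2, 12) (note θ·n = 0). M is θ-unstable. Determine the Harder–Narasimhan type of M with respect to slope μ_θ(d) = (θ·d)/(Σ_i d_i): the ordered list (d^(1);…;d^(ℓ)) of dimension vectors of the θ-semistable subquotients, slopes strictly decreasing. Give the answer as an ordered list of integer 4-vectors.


Via rank(M_{q-1}∘⋯∘M_p): M ≅ I[1,4], I[3,3], I[3,4].
μ_θ-semistable layers: μ^(1)=12; μ^(2)=3/2; μ^(3)=-2; μ^(4)=-23

((0, 0, 0, 2); (0, 1, 1, 0); (0, 0, 2, 0); (1, 0, 0, 0))


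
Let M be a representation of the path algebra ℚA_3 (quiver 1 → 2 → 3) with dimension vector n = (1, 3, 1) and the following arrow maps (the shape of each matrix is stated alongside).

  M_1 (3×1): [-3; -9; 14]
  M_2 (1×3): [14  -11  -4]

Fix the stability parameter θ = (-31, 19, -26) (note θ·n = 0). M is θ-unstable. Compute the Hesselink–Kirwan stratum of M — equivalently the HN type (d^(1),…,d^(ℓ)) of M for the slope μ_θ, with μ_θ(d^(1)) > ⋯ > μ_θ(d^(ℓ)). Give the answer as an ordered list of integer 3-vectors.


Interval decomposition of M: I[1,3], I[2,2]^2.
HN type (ℓ=3): μ^(1)=19; μ^(2)=-7/2; μ^(3)=-31

((0, 2, 0); (0, 1, 1); (1, 0, 0))


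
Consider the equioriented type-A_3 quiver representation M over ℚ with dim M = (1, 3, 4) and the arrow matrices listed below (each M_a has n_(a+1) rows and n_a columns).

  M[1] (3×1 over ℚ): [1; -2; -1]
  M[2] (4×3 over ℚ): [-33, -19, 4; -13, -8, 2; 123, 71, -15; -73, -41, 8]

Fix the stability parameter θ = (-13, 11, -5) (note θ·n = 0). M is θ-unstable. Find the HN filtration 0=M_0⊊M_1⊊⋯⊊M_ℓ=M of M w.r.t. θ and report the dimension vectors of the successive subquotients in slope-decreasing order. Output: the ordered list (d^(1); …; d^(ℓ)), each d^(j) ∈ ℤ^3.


Via rank(M_{q-1}∘⋯∘M_p): M ≅ I[1,3], I[2,3]^2, I[3,3].
μ_θ-semistable layers: μ^(1)=3; μ^(2)=-5; μ^(3)=-13

((0, 3, 3); (0, 0, 1); (1, 0, 0))


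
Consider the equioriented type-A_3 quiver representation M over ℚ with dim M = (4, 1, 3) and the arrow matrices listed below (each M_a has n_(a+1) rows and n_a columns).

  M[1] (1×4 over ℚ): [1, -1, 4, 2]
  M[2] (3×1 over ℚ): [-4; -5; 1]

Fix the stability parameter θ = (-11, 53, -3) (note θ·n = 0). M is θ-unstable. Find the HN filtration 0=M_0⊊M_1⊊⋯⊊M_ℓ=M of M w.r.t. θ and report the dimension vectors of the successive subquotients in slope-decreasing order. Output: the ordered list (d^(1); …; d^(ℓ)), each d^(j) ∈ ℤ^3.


Via rank(M_{q-1}∘⋯∘M_p): M ≅ I[1,1]^3, I[1,3], I[3,3]^2.
μ_θ-semistable layers: μ^(1)=25; μ^(2)=-3; μ^(3)=-11

((0, 1, 1); (0, 0, 2); (4, 0, 0))


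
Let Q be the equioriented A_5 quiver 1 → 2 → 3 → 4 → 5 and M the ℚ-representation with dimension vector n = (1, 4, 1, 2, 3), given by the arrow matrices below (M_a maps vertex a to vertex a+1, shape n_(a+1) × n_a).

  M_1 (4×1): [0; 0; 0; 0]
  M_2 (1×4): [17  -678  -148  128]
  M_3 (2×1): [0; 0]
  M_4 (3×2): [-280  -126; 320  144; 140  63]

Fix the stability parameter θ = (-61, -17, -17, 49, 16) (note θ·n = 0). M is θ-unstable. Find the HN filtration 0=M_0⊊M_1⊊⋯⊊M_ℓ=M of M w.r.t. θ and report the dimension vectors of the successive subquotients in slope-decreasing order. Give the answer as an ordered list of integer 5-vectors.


Via rank(M_{q-1}∘⋯∘M_p): M ≅ I[1,1], I[2,2]^3, I[2,3], I[4,4], I[4,5], I[5,5]^2.
μ_θ-semistable layers: μ^(1)=49; μ^(2)=65/2; μ^(3)=16; μ^(4)=-17; μ^(5)=-61

((0, 0, 0, 1, 0); (0, 0, 0, 1, 1); (0, 0, 0, 0, 2); (0, 4, 1, 0, 0); (1, 0, 0, 0, 0))


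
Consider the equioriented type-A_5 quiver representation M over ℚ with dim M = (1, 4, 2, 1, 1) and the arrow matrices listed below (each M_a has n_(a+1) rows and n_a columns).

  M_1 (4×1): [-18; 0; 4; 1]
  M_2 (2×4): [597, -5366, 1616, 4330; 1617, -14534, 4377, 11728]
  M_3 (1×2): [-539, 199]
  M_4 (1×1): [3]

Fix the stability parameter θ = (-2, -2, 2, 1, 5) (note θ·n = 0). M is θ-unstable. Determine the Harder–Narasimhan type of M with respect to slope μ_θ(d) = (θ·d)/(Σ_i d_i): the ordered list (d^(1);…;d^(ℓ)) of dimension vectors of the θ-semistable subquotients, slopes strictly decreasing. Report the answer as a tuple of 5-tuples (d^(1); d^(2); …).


Via rank(M_{q-1}∘⋯∘M_p): M ≅ I[1,5], I[2,2]^2, I[2,3].
μ_θ-semistable layers: μ^(1)=5; μ^(2)=2; μ^(3)=3/2; μ^(4)=-2

((0, 0, 0, 0, 1); (0, 0, 1, 0, 0); (0, 0, 1, 1, 0); (1, 4, 0, 0, 0))


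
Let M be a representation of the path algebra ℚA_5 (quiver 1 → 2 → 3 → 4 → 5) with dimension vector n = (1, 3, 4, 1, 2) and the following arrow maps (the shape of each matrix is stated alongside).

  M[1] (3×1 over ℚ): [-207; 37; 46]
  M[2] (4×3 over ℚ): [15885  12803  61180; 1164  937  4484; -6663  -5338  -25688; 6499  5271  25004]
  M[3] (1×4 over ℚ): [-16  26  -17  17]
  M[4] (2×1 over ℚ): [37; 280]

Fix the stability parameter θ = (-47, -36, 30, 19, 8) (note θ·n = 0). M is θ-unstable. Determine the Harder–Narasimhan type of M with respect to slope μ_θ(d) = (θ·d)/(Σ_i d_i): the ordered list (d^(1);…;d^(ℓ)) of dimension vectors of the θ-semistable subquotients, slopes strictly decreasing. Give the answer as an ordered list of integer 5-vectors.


Via rank(M_{q-1}∘⋯∘M_p): M ≅ I[1,5], I[2,2], I[2,3], I[3,3]^2, I[5,5].
μ_θ-semistable layers: μ^(1)=30; μ^(2)=19; μ^(3)=8; μ^(4)=-36; μ^(5)=-47

((0, 0, 3, 0, 0); (0, 0, 1, 1, 1); (0, 0, 0, 0, 1); (0, 3, 0, 0, 0); (1, 0, 0, 0, 0))


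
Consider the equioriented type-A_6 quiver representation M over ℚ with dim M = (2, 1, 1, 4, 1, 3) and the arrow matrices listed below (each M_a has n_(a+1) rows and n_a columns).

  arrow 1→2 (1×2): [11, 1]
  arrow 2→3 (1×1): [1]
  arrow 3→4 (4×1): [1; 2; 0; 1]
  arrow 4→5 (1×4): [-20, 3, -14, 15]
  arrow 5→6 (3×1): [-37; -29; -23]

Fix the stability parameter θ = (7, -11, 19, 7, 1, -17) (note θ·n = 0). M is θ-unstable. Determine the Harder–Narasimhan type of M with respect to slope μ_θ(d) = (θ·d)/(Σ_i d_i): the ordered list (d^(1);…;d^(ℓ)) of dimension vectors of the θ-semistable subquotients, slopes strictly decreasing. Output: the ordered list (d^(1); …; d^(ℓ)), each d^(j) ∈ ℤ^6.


Via rank(M_{q-1}∘⋯∘M_p): M ≅ I[1,1], I[1,6], I[4,4]^3, I[6,6]^2.
μ_θ-semistable layers: μ^(1)=7; μ^(2)=5/2; μ^(3)=-2; μ^(4)=-17

((1, 0, 0, 3, 0, 0); (0, 0, 1, 1, 1, 1); (1, 1, 0, 0, 0, 0); (0, 0, 0, 0, 0, 2))


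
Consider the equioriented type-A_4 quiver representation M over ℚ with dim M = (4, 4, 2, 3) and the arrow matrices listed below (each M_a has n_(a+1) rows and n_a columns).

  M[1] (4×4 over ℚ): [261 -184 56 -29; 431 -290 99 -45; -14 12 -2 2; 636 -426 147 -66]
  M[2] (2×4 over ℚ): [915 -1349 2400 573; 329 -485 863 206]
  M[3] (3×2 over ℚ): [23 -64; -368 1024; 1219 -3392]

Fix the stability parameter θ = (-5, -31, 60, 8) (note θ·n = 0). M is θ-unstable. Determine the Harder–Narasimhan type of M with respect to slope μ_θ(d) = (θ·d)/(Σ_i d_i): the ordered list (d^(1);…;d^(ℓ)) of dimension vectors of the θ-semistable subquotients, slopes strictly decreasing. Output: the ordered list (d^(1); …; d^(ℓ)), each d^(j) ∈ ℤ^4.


Interval decomposition of M: I[1,1]^2, I[1,2], I[1,3], I[2,2], I[2,4], I[4,4]^2.
HN type (ℓ=6): μ^(1)=60; μ^(2)=34; μ^(3)=8; μ^(4)=-5; μ^(5)=-18; μ^(6)=-31

((0, 0, 1, 0); (0, 0, 1, 1); (0, 0, 0, 2); (2, 0, 0, 0); (2, 2, 0, 0); (0, 2, 0, 0))


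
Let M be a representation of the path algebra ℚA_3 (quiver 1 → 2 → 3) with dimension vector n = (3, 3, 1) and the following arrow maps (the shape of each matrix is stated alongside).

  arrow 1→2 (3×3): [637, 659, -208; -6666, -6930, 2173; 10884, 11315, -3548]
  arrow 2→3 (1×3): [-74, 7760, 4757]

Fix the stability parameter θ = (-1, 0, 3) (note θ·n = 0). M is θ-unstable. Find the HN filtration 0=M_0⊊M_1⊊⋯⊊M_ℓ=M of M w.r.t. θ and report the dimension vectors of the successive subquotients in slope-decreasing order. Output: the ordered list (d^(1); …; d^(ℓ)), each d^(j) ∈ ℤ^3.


Via rank(M_{q-1}∘⋯∘M_p): M ≅ I[1,2]^2, I[1,3].
μ_θ-semistable layers: μ^(1)=3; μ^(2)=0; μ^(3)=-1

((0, 0, 1); (0, 3, 0); (3, 0, 0))


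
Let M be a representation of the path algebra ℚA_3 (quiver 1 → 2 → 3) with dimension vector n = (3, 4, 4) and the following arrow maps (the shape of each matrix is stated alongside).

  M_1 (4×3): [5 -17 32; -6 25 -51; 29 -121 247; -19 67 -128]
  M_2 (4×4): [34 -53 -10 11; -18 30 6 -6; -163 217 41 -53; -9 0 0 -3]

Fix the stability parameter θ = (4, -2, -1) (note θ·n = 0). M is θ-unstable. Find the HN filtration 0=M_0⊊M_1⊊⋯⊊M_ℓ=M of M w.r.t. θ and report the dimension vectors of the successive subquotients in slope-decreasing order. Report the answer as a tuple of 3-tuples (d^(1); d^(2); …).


Interval decomposition of M: I[1,2], I[1,3]^2, I[2,3], I[3,3].
HN type (ℓ=4): μ^(1)=1; μ^(2)=1/3; μ^(3)=-1; μ^(4)=-2

((1, 1, 0); (2, 2, 2); (0, 0, 2); (0, 1, 0))


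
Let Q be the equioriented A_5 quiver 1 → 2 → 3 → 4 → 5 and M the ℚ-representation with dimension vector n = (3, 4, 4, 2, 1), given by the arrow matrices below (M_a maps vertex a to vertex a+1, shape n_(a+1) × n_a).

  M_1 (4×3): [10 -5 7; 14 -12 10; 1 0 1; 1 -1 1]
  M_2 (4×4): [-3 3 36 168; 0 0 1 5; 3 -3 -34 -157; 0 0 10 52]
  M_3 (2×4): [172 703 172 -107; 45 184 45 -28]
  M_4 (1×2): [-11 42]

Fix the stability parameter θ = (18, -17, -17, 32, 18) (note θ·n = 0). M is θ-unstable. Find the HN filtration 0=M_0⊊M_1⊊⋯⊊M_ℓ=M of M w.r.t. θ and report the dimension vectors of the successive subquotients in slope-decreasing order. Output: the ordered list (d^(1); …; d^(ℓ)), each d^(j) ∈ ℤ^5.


Interval decomposition of M: I[1,3], I[1,4], I[1,5], I[2,2], I[3,3].
HN type (ℓ=4): μ^(1)=32; μ^(2)=25; μ^(3)=-16/3; μ^(4)=-17

((0, 0, 0, 1, 0); (0, 0, 0, 1, 1); (3, 3, 3, 0, 0); (0, 1, 1, 0, 0))


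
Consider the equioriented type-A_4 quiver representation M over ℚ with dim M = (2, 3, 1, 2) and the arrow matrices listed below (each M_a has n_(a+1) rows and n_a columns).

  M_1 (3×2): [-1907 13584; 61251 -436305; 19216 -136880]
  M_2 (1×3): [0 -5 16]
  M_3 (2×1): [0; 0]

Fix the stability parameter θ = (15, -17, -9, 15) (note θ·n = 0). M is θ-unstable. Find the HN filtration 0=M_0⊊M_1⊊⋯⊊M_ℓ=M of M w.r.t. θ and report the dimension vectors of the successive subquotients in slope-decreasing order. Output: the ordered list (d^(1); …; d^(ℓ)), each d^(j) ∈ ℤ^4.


Via rank(M_{q-1}∘⋯∘M_p): M ≅ I[1,2], I[1,3], I[2,2], I[4,4]^2.
μ_θ-semistable layers: μ^(1)=15; μ^(2)=-1; μ^(3)=-11/3; μ^(4)=-17

((0, 0, 0, 2); (1, 1, 0, 0); (1, 1, 1, 0); (0, 1, 0, 0))


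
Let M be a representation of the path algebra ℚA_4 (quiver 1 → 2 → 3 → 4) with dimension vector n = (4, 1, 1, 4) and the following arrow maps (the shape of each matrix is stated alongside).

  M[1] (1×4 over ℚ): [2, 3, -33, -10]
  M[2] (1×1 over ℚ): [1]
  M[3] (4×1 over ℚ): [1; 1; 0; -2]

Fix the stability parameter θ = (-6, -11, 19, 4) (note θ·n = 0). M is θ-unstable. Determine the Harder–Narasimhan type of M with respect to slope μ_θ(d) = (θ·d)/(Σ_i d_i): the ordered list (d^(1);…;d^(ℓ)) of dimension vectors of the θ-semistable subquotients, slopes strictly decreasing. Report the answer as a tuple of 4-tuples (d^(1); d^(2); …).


Interval decomposition of M: I[1,1]^3, I[1,4], I[4,4]^3.
HN type (ℓ=4): μ^(1)=23/2; μ^(2)=4; μ^(3)=-6; μ^(4)=-17/2

((0, 0, 1, 1); (0, 0, 0, 3); (3, 0, 0, 0); (1, 1, 0, 0))


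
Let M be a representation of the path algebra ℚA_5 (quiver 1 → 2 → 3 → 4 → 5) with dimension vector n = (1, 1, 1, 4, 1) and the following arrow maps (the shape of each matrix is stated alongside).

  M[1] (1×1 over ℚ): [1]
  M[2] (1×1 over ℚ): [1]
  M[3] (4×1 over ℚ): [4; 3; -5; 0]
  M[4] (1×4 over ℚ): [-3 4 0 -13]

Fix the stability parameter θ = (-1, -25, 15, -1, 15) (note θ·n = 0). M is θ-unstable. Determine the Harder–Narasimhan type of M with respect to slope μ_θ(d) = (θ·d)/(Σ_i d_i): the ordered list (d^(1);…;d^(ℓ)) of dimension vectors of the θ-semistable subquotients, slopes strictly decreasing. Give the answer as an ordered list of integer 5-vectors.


Interval decomposition of M: I[1,4], I[4,4]^2, I[4,5].
HN type (ℓ=4): μ^(1)=15; μ^(2)=7; μ^(3)=-1; μ^(4)=-13

((0, 0, 0, 0, 1); (0, 0, 1, 1, 0); (0, 0, 0, 3, 0); (1, 1, 0, 0, 0))


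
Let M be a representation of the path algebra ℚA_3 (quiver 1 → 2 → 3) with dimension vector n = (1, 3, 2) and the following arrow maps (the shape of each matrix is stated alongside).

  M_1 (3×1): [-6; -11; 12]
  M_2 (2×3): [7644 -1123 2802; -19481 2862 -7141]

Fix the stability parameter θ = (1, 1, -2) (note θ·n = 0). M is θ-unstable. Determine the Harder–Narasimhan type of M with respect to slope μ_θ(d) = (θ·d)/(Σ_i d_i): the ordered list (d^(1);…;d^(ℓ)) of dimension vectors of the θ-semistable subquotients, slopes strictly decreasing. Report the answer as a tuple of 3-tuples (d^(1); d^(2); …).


Barcode: M ≅ I[1,3], I[2,2], I[2,3]. HN layers by μ_θ (3 steps, strictly decreasing):
  μ^(1)=1; μ^(2)=0; μ^(3)=-1/2

((0, 1, 0); (1, 1, 1); (0, 1, 1))


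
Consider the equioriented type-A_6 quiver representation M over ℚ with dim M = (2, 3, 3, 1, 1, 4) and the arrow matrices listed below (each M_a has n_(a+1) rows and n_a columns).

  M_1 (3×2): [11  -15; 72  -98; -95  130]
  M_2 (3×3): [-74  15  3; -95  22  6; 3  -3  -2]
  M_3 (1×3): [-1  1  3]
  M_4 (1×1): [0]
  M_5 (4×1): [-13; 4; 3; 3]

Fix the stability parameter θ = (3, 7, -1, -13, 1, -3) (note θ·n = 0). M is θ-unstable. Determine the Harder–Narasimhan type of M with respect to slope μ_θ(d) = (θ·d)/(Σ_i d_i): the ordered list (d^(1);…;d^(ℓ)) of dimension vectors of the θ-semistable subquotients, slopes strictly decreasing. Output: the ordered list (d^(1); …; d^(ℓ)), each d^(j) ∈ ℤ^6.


Interval decomposition of M: I[1,3], I[1,4], I[2,3], I[5,6], I[6,6]^3.
HN type (ℓ=3): μ^(1)=3; μ^(2)=-1; μ^(3)=-3

((1, 2, 2, 0, 0, 0); (1, 1, 1, 1, 1, 1); (0, 0, 0, 0, 0, 3))


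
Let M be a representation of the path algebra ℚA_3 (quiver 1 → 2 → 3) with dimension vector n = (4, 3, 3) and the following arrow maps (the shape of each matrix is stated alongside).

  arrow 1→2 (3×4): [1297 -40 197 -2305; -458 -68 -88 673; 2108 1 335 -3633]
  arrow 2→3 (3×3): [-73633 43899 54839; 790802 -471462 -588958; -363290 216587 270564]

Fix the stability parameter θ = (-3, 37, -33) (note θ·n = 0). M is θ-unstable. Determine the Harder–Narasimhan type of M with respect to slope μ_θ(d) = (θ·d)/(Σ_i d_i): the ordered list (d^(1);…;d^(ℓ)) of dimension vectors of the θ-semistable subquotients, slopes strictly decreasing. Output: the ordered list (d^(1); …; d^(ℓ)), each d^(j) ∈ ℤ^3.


Interval decomposition of M: I[1,1], I[1,2], I[1,3]^2, I[3,3].
HN type (ℓ=4): μ^(1)=37; μ^(2)=2; μ^(3)=-3; μ^(4)=-33

((0, 1, 0); (0, 2, 2); (4, 0, 0); (0, 0, 1))


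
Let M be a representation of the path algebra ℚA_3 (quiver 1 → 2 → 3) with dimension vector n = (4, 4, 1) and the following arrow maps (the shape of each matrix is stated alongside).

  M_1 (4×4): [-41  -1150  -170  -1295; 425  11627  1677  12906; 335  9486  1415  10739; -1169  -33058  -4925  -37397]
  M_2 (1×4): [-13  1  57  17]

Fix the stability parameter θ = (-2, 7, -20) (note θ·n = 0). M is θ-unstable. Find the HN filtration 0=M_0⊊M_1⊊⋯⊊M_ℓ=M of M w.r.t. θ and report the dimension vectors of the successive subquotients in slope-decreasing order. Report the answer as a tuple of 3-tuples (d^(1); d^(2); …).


Barcode: M ≅ I[1,1], I[1,2]^2, I[1,3], I[2,2]. HN layers by μ_θ (3 steps, strictly decreasing):
  μ^(1)=7; μ^(2)=-2; μ^(3)=-5

((0, 3, 0); (3, 0, 0); (1, 1, 1))


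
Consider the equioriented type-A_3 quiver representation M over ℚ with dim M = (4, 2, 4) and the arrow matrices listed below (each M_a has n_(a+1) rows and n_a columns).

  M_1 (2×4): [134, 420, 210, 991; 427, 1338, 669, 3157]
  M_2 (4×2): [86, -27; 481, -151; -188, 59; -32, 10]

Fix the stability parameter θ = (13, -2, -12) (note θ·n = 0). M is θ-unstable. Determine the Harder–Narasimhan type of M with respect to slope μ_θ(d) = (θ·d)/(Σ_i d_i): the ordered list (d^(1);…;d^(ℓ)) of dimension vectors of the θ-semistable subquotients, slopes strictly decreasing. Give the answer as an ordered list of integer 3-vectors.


Interval decomposition of M: I[1,1]^2, I[1,3]^2, I[3,3]^2.
HN type (ℓ=3): μ^(1)=13; μ^(2)=-1/3; μ^(3)=-12

((2, 0, 0); (2, 2, 2); (0, 0, 2))


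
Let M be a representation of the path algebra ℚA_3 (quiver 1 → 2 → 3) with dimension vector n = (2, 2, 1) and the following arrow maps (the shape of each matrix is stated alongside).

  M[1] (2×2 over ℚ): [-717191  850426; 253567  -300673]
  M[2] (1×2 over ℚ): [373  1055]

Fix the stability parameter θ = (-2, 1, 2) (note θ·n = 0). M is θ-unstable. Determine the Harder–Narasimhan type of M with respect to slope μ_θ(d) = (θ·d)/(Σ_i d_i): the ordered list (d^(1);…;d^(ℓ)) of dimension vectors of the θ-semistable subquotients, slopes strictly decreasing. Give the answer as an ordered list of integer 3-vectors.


Interval decomposition of M: I[1,2], I[1,3].
HN type (ℓ=3): μ^(1)=2; μ^(2)=1; μ^(3)=-2

((0, 0, 1); (0, 2, 0); (2, 0, 0))
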